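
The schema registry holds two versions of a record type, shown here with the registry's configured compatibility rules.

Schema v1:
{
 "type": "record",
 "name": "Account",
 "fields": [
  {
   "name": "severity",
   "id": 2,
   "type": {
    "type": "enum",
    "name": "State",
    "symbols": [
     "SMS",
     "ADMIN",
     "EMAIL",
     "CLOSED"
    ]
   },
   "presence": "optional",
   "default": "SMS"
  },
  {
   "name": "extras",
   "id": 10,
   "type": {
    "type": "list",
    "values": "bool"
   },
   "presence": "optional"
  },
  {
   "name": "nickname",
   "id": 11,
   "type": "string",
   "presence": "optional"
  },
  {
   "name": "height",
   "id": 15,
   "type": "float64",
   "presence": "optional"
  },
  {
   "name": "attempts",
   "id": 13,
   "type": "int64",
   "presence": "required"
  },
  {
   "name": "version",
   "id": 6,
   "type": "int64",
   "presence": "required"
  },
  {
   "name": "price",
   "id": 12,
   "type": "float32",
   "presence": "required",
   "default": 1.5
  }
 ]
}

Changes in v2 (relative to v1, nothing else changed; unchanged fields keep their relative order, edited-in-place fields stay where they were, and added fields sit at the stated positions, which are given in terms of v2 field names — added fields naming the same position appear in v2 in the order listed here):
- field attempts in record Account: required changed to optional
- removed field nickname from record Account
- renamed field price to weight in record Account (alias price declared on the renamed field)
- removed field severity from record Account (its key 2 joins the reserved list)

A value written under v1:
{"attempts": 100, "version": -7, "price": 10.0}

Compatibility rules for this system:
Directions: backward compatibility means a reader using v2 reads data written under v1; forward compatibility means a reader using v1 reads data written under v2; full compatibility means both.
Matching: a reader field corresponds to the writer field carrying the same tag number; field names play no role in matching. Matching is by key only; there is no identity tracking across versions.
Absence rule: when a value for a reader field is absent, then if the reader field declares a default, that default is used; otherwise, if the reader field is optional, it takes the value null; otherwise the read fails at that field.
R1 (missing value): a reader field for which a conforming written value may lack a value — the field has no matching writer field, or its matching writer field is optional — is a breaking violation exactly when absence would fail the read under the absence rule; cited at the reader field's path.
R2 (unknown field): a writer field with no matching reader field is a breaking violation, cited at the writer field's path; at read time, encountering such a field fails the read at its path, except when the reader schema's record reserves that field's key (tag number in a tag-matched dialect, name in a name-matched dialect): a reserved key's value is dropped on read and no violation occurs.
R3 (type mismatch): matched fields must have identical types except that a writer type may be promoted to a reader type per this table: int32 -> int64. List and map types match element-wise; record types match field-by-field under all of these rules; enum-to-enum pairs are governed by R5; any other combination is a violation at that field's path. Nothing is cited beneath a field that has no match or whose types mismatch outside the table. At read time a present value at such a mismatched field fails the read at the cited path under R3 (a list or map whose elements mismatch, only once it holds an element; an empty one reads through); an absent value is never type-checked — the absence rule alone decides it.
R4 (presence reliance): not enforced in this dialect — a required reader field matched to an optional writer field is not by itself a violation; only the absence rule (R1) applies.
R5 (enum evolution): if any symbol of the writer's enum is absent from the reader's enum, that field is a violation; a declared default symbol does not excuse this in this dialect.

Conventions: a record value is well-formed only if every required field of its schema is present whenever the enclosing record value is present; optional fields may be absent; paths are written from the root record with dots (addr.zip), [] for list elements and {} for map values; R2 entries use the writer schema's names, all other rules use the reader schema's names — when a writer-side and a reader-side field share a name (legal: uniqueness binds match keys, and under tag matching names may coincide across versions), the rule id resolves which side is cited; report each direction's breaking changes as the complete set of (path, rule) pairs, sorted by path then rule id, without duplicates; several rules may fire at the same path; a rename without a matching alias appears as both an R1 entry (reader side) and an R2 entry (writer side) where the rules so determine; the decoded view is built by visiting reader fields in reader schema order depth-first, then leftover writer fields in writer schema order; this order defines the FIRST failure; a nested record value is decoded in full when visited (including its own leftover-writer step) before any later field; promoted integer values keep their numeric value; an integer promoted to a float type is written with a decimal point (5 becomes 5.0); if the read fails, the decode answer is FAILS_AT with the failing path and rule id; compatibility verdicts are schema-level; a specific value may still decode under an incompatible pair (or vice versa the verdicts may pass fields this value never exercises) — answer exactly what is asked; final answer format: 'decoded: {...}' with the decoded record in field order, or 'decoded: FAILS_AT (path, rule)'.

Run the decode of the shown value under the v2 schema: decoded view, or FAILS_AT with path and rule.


arrows below run writer -> reader for Account
decode (reader v2):
  extras := null (absent, optional -> null)
  height := null (absent, optional -> null)
  attempts := 100
  version := -7
  weight := 10.0 (from writer price)
  => decoded: {"extras": null, "height": null, "attempts": 100, "version": -7, "weight": 10.0}
the rest of the Account diff is inert for this question:
  field attempts in record Account: required changed to optional -> changes Account's schema-level verdicts only — the decode of this value is the same

decoded: {"extras": null, "height": null, "attempts": 100, "version": -7, "weight": 10.0}


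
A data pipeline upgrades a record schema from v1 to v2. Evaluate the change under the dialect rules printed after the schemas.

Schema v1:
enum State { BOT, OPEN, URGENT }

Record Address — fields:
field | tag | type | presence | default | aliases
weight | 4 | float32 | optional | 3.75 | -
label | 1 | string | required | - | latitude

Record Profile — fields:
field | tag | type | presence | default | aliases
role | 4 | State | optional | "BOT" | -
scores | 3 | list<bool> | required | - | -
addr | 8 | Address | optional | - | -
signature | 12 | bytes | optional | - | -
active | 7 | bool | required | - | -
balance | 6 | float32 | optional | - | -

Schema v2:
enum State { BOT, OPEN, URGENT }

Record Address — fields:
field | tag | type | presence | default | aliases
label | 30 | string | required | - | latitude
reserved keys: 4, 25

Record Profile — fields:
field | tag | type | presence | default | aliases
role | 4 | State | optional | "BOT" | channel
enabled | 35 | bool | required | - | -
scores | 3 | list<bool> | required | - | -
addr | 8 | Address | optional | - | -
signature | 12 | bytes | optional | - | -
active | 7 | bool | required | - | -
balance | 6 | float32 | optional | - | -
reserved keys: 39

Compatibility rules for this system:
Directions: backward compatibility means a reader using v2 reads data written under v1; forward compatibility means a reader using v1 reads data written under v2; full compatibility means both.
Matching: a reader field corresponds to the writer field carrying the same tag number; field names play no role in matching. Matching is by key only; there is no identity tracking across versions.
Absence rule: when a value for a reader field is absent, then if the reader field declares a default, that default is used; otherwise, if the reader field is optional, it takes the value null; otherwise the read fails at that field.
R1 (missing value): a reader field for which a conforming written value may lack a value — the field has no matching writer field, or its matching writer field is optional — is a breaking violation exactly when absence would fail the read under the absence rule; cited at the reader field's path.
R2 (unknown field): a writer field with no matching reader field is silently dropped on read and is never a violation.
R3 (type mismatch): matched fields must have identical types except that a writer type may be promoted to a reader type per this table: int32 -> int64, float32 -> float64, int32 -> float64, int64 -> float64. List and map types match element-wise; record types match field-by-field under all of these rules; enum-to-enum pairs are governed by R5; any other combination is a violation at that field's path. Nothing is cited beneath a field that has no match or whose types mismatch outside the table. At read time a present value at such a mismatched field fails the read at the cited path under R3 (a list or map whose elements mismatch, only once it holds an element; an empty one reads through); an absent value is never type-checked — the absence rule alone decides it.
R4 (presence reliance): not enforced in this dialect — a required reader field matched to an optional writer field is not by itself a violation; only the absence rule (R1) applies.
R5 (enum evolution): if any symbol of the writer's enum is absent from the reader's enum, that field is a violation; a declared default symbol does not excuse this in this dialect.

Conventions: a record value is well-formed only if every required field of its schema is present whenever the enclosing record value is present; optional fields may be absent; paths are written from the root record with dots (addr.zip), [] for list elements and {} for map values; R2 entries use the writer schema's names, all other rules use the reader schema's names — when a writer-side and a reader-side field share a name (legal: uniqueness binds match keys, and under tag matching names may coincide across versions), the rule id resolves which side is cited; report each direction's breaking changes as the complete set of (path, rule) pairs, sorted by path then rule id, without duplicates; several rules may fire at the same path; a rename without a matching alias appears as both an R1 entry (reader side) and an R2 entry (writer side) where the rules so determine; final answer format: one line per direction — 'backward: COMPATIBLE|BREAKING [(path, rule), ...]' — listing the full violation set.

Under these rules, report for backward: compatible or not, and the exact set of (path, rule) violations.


backward: BREAKING [(addr.label, R1), (enabled, R1)]

arrows below run writer -> reader for Profile
backward pass over Profile, reader schema v2, writer schema v1:
  role: paired with writer role (State -> State; writer optional)
  no writer field matches reader enabled
  scores: paired with writer scores (list<bool> -> list<bool>; writer required)
  addr: paired with writer addr (Address -> Address; writer optional)
  signature: paired with writer signature (bytes -> bytes; writer optional)
  active: paired with writer active (bool -> bool; writer required)
  balance: paired with writer balance (float32 -> float32; writer optional)
  no writer field matches reader addr.label
  leftover writer field: addr.weight
  leftover writer field: addr.label
  rule R1 violated at addr.label
  rule R1 violated at enabled
  => backward verdict for Profile: BREAKING, 2 violation(s)
the other Profile changes do not affect what is asked:
  removed field weight from record Address (its key 4 joins the reserved list) -> triggers nothing under Profile's printed rules — same verdict


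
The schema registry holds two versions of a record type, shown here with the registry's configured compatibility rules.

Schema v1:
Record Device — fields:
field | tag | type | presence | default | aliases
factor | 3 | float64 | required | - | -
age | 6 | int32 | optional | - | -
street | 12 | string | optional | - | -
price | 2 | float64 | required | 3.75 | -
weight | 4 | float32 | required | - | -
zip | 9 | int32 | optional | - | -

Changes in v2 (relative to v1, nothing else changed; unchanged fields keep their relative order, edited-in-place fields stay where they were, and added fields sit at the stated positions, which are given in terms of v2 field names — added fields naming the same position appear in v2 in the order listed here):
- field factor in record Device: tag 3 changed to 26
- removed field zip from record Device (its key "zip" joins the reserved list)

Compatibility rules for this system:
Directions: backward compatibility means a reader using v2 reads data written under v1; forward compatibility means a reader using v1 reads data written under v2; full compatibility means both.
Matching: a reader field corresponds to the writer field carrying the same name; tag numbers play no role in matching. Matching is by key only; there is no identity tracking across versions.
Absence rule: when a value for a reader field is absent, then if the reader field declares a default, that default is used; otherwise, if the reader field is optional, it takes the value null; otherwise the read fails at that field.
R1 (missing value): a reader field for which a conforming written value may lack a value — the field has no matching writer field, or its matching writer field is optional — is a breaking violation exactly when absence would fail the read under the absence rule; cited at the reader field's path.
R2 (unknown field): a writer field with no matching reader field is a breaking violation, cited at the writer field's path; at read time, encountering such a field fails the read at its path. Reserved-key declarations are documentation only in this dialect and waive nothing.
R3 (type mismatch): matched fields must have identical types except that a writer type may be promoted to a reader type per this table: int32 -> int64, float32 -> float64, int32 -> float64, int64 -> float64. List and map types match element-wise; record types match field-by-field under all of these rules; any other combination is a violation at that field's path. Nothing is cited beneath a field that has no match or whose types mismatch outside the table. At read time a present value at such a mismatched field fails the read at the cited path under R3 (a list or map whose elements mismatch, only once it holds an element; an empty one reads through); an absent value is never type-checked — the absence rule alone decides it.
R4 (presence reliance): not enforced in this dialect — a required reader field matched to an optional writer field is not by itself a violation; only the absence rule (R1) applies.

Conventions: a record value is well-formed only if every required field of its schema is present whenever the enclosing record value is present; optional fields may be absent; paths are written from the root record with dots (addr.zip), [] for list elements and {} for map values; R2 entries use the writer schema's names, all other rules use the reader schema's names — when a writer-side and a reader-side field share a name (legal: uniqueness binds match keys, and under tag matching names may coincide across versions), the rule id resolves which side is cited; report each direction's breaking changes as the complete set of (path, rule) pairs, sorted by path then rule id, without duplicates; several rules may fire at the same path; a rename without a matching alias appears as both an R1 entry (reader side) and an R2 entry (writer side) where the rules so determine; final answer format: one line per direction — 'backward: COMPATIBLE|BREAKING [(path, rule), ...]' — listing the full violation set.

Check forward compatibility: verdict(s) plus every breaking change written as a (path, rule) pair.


forward: COMPATIBLE []

each type pair in Device: writer, then reader
forward analysis of Device with v1 as reader and v2 as writer:
  factor: float64 -> float64, writer required; from factor
  age: int32 -> int32, writer optional; from age
  street: string -> string, writer optional; from street
  price: float64 -> float64, writer required; from price
  weight: float32 -> float32, writer required; from weight
  zip: no writer match
  => forward: COMPATIBLE
checking off the Device differences that do not matter here:
  field factor in record Device: tag 3 changed to 26 -> fires no rule on Device, leaving the asked answer as it is
  removed field zip from record Device (its key "zip" joins the reserved list) -> its effect on Device is confined to the backward direction, not asked


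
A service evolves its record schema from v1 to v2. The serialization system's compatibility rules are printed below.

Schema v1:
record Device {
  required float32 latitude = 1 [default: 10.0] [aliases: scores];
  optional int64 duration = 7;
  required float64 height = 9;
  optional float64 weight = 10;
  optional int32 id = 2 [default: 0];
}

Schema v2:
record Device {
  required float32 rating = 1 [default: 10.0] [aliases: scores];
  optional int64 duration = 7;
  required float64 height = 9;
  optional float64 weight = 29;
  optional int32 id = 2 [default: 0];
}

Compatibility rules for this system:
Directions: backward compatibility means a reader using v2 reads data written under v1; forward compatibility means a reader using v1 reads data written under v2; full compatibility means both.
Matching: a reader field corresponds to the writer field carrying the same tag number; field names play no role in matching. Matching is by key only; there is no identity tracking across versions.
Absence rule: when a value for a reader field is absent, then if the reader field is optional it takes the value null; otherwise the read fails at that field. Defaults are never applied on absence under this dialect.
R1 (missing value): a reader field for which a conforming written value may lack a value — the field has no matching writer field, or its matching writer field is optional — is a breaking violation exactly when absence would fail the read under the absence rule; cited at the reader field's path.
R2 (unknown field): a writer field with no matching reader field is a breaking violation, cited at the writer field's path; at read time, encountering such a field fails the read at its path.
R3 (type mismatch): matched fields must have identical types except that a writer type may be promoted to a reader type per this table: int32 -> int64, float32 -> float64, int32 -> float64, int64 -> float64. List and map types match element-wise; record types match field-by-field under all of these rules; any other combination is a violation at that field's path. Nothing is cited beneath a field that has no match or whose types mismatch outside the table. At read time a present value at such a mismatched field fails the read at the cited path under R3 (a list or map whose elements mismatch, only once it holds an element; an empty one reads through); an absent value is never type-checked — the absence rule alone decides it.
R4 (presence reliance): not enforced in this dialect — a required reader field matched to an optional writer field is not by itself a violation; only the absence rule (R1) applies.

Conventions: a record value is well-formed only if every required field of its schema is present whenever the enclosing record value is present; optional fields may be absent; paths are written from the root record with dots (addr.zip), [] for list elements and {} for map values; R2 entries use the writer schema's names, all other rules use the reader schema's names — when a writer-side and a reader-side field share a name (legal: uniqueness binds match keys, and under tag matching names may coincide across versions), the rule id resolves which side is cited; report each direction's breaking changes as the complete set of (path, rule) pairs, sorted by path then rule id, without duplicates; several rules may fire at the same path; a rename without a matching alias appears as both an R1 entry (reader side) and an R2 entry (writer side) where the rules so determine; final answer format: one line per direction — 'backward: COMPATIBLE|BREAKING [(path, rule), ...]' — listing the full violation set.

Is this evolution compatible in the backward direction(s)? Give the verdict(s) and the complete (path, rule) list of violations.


backward: BREAKING [(weight, R2)]

in Device below, arrows point writer -> reader
checking backward for Device: reader v2 against writer v1:
  rating: paired with writer latitude (float32 -> float32; writer required)
  duration: paired with writer duration (int64 -> int64; writer optional)
  height: paired with writer height (float64 -> float64; writer required)
  weight: no writer match
  id: paired with writer id (int32 -> int32; writer optional)
  writer field weight has no reader counterpart
  rule R2 violated at weight
  => 1 violation(s): backward is BREAKING for Device
ruling out the remaining Device differences:
  renamed field latitude to rating in record Device -> fires no rule on Device, leaving the asked answer as it is


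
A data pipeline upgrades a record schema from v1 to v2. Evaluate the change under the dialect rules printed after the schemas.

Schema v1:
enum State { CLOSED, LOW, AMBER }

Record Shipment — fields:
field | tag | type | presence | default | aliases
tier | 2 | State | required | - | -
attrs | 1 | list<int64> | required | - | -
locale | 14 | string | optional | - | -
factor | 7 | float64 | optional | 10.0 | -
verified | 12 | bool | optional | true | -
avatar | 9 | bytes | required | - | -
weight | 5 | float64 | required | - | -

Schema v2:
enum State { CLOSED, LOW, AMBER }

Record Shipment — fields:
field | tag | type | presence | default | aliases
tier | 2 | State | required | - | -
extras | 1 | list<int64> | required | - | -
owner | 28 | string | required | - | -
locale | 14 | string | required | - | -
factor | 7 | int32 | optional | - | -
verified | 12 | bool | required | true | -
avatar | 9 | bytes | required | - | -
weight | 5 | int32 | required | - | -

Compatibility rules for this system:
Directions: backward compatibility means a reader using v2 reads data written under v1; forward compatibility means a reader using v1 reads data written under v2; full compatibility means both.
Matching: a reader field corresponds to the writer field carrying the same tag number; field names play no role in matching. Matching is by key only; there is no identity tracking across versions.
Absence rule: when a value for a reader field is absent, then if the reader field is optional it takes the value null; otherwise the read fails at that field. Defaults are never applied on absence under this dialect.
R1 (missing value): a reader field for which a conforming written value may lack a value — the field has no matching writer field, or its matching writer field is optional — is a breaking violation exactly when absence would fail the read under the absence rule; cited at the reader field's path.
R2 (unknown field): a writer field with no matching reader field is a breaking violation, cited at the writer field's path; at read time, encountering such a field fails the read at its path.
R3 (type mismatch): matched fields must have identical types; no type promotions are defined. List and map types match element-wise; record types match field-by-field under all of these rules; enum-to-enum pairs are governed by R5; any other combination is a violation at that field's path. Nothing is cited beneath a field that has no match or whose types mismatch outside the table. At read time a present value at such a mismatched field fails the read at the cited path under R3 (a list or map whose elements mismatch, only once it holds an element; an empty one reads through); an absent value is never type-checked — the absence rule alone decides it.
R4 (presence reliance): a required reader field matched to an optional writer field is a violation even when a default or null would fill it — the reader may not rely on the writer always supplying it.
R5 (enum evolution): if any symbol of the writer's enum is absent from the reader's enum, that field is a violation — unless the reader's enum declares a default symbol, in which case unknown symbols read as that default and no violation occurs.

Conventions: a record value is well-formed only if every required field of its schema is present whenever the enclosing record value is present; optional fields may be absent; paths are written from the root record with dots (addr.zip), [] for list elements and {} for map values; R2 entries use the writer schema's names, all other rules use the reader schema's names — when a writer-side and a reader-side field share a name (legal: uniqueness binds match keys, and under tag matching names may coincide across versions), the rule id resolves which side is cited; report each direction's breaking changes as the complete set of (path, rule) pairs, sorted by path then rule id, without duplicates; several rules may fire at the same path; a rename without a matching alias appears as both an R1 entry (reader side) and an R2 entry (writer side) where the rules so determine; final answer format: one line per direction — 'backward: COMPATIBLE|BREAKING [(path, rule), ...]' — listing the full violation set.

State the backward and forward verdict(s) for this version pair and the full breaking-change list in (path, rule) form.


the writer's type comes first in each Shipment pair
backward pass over Shipment, reader schema v2, writer schema v1:
  State -> State, writer required: tier aligns to tier
  list<int64> -> list<int64>, writer required: extras aligns to attrs
  owner: no writer-side match
  string -> string, writer optional: locale aligns to locale
  float64 -> int32, writer optional: factor aligns to factor
  bool -> bool, writer optional: verified aligns to verified
  bytes -> bytes, writer required: avatar aligns to avatar
  float64 -> int32, writer required: weight aligns to weight
  breaking: (factor, R3)
  breaking: (locale, R1)
  breaking: (locale, R4)
  breaking: (owner, R1)
  breaking: (verified, R1)
  breaking: (verified, R4)
  breaking: (weight, R3)
  => backward: BREAKING (7)
forward pass over Shipment, reader schema v1, writer schema v2:
  State -> State, writer required: tier aligns to tier
  list<int64> -> list<int64>, writer required: attrs aligns to extras
  string -> string, writer required: locale aligns to locale
  int32 -> float64, writer optional: factor aligns to factor
  bool -> bool, writer required: verified aligns to verified
  bytes -> bytes, writer required: avatar aligns to avatar
  int32 -> float64, writer required: weight aligns to weight
  leftover writer field: owner
  breaking: (factor, R3)
  breaking: (owner, R2)
  breaking: (weight, R3)
  => forward: BREAKING (3)

backward: BREAKING [(factor, R3), (locale, R1), (locale, R4), (owner, R1), (verified, R1), (verified, R4), (weight, R3)]; forward: BREAKING [(factor, R3), (owner, R2), (weight, R3)]


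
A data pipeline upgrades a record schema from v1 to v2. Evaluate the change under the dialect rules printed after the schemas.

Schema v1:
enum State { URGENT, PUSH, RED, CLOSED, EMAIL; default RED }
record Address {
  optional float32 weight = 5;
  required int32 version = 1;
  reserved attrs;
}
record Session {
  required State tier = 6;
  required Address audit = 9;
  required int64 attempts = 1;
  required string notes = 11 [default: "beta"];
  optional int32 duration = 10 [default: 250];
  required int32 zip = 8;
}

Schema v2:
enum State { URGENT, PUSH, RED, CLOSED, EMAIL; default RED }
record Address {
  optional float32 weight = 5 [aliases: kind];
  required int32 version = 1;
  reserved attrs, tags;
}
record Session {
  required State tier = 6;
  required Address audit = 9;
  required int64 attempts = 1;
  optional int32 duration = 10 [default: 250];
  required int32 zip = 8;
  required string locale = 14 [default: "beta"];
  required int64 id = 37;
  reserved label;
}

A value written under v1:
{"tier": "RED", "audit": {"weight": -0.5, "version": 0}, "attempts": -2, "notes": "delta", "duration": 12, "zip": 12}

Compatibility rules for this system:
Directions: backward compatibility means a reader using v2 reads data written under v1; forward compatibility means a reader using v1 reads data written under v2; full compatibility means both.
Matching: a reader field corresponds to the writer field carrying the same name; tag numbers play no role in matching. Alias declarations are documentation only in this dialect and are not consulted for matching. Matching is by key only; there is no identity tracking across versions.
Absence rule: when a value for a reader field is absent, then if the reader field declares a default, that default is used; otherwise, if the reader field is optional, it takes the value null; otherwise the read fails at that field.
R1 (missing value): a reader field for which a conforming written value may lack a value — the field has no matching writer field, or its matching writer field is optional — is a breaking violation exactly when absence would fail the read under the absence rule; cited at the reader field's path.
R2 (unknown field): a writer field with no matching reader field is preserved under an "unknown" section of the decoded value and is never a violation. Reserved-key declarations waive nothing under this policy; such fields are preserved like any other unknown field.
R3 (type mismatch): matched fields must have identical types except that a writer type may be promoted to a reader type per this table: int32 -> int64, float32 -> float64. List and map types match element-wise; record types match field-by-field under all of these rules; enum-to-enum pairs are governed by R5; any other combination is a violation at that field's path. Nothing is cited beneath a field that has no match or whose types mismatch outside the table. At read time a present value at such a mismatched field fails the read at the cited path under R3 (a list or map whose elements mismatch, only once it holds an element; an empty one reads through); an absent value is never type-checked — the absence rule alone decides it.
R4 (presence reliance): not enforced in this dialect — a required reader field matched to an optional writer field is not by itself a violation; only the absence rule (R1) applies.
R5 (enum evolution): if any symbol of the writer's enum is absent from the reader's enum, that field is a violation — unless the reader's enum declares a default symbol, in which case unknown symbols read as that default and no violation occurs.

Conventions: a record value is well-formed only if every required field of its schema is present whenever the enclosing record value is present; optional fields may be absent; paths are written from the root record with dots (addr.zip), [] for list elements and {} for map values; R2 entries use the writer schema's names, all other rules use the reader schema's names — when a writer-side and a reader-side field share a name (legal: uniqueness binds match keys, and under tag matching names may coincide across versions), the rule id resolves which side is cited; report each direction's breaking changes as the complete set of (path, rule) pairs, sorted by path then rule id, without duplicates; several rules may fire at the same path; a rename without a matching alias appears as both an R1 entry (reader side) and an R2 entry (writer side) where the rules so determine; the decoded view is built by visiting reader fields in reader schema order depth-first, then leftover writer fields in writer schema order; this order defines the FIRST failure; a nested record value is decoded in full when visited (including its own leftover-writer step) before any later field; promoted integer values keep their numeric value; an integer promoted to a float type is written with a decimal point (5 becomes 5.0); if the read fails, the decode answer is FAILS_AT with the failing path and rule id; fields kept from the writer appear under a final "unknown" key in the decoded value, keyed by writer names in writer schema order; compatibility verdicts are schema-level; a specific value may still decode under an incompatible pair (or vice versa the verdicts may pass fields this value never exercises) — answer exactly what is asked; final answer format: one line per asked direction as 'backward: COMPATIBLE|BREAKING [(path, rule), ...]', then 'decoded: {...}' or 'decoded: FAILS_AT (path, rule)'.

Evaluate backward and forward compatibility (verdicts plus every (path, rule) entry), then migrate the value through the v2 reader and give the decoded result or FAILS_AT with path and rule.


backward: BREAKING [(id, R1)]; forward: COMPATIBLE []; decoded: FAILS_AT (id, R1)

each type pair in Session: writer, then reader
backward pass over Session, reader schema v2, writer schema v1:
  writer required, State -> State: reader tier maps from writer tier
  writer required, Address -> Address: reader audit maps from writer audit
  writer required, int64 -> int64: reader attempts maps from writer attempts
  writer optional, int32 -> int32: reader duration maps from writer duration
  writer required, int32 -> int32: reader zip maps from writer zip
  locale: no writer-side match
  id: no writer-side match
  writer notes: unknown to reader
  writer optional, float32 -> float32: reader audit.weight maps from writer audit.weight
  writer required, int32 -> int32: reader audit.version maps from writer audit.version
  R1 fires at id
  => 1 violation(s): backward is BREAKING for Session
forward pass over Session, reader schema v1, writer schema v2:
  writer required, State -> State: reader tier maps from writer tier
  writer required, Address -> Address: reader audit maps from writer audit
  writer required, int64 -> int64: reader attempts maps from writer attempts
  notes: no writer-side match
  writer optional, int32 -> int32: reader duration maps from writer duration
  writer required, int32 -> int32: reader zip maps from writer zip
  writer locale: unknown to reader
  writer id: unknown to reader
  writer optional, float32 -> float32: reader audit.weight maps from writer audit.weight
  writer required, int32 -> int32: reader audit.version maps from writer audit.version
  => forward: COMPATIBLE
decoding the Session value with the v2 reader:
  tier := "RED"
  audit.weight := -0.5
  audit.version := 0
  attempts := -2
  duration := 12
  zip := 12
  locale := "beta" (missing; default applied)
  read fails at id under R1 (no fill)
  => FAILS_AT (id, R1)


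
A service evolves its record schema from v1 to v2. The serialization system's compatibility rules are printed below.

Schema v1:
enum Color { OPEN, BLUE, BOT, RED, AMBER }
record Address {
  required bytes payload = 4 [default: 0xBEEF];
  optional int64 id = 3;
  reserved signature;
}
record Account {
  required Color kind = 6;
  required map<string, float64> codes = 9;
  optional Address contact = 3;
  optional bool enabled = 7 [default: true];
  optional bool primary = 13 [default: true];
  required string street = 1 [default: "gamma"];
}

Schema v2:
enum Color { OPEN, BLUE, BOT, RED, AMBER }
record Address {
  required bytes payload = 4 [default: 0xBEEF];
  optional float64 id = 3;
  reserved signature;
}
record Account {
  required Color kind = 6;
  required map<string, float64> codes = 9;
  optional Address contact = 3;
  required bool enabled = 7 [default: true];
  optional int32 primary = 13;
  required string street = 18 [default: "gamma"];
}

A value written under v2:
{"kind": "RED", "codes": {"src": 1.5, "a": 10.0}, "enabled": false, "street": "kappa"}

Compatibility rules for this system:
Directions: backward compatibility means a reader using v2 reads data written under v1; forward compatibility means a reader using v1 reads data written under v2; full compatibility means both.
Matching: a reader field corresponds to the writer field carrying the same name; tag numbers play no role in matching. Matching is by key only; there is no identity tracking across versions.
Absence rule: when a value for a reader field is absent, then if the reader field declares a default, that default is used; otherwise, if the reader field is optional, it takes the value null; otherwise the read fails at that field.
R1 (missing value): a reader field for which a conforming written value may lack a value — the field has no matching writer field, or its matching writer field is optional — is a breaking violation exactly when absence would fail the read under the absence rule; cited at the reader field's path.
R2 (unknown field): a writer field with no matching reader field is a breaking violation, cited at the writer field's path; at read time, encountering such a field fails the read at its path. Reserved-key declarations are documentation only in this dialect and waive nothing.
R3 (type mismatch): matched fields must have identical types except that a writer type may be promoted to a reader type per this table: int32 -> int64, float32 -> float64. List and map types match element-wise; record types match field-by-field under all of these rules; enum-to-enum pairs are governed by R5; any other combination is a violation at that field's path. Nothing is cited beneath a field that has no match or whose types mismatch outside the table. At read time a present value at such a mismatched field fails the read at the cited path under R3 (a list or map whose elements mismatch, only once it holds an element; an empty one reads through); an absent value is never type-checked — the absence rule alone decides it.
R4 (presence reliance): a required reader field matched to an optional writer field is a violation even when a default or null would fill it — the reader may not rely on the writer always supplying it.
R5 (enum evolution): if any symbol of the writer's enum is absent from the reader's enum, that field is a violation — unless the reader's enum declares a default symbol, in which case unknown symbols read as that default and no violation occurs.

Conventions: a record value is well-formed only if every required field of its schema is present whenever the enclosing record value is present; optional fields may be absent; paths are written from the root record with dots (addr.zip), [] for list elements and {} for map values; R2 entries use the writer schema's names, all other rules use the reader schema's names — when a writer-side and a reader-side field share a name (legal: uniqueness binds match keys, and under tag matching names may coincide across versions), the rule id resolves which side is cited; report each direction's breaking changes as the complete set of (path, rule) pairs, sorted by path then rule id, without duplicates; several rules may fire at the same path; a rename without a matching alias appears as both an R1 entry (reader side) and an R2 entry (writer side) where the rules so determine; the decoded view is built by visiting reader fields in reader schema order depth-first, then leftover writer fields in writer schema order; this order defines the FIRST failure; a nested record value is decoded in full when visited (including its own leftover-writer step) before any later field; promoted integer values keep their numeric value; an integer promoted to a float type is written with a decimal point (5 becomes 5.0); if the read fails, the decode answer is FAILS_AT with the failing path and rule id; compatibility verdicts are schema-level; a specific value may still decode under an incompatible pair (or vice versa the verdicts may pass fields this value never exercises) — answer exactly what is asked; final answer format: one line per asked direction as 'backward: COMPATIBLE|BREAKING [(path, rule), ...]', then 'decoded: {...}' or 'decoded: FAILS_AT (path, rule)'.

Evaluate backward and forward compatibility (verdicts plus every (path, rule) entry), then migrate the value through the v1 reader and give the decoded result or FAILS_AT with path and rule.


backward: BREAKING [(contact.id, R3), (enabled, R4), (primary, R3)]; forward: BREAKING [(contact.id, R3), (primary, R3)]; decoded: {"kind": "RED", "codes": {"src": 1.5, "a": 10.0}, "contact": null, "enabled": false, "primary": true, "street": "kappa"}

arrows below run writer -> reader for Account
backward analysis of Account with v2 as reader and v1 as writer:
  kind <- kind (Color -> Color, writer required)
  codes <- codes (map<string, float64> -> map<string, float64>, writer required)
  contact <- contact (Address -> Address, writer optional)
  enabled <- enabled (bool -> bool, writer optional)
  primary <- primary (bool -> int32, writer optional)
  street <- street (string -> string, writer required)
  contact.payload <- contact.payload (bytes -> bytes, writer required)
  contact.id <- contact.id (int64 -> float64, writer optional)
  rule R3 violated at contact.id
  rule R4 violated at enabled
  rule R3 violated at primary
  => backward: BREAKING (3)
forward analysis of Account with v1 as reader and v2 as writer:
  kind <- kind (Color -> Color, writer required)
  codes <- codes (map<string, float64> -> map<string, float64>, writer required)
  contact <- contact (Address -> Address, writer optional)
  enabled <- enabled (bool -> bool, writer required)
  primary <- primary (int32 -> bool, writer optional)
  street <- street (string -> string, writer required)
  contact.payload <- contact.payload (bytes -> bytes, writer required)
  contact.id <- contact.id (float64 -> int64, writer optional)
  rule R3 violated at contact.id
  rule R3 violated at primary
  => forward: BREAKING (2)
decoding the Account value with the v1 reader:
  kind := "RED"
  codes := {"src": 1.5, "a": 10.0}
  contact := null (absent, optional -> null)
  enabled := false
  primary := true (absent -> default)
  street := "kappa"
  => decoded: {"kind": "RED", "codes": {"src": 1.5, "a": 10.0}, "contact": null, "enabled": false, "primary": true, "street": "kappa"}
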